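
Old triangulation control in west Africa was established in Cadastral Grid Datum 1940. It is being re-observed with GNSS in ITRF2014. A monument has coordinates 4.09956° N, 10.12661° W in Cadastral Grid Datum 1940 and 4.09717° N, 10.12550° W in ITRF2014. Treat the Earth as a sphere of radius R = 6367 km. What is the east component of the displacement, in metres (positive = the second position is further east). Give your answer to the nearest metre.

ΔE = 123 m

Δφ = 4.09717° − 4.09956° = -0.00239°; Δλ = -10.12550° − -10.12661° = +0.00111°.
1° along a meridian = πR/180 = 111125 m.
ΔN = Δφ × 111125 = -265.6 m; ΔE = Δλ × 111125 × cos(4.09956°) = +0.00111 × 111125 × 0.997441 = 123.0 m.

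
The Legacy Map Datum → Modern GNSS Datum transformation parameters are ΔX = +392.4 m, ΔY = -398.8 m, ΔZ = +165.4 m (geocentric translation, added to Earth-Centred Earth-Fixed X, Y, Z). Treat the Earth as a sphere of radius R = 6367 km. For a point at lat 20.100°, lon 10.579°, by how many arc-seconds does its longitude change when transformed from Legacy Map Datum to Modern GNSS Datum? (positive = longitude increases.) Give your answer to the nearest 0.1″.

sin φ = 0.343660, cos φ = 0.939094, sin λ = 0.183591, cos λ = 0.983003.
East component: ΔE = −sin λ·ΔX + cos λ·ΔY = −(0.183591)(392.4) + (0.983003)(-398.8) = -464.06 m.
1° of latitude spans πR/180 = 111125 m; at latitude φ, 1° of longitude spans that × cos φ = 104357.0 m, so Δλ = -464.06 / 104357.0 × 3600 = -16.009″.

Δλ = -16.0″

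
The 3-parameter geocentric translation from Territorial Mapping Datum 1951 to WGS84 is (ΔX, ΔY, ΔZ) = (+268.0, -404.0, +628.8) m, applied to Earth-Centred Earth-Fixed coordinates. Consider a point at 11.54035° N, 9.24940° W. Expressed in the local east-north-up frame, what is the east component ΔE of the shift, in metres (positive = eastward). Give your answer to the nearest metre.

ΔE = -356 m

At φ = 11.54035°, λ = -9.24940°: sin φ = 0.200058, cos φ = 0.979784, sin λ = -0.160732, cos λ = 0.986998.
ΔE = −sin λ·ΔX + cos λ·ΔY = −(-0.160732)·(268.0) + (0.986998)·(-404.0) = -355.67 m.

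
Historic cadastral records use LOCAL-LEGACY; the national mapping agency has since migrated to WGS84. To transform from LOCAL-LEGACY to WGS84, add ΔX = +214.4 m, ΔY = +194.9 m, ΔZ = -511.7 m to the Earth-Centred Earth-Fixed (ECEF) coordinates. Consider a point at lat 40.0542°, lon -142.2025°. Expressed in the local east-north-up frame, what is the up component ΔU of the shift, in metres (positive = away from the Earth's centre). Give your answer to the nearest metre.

ΔU = -550 m

At φ = 40.0542°, λ = -142.2025°: sin φ = 0.643512, cos φ = 0.765436, sin λ = -0.612873, cos λ = -0.790182.
ΔU = cos φ cos λ·ΔX + cos φ sin λ·ΔY + sin φ·ΔZ = (0.765436)(-0.790182)(214.4) + (0.765436)(-0.612873)(194.9) + (0.643512)(-511.7) = -550.39 m.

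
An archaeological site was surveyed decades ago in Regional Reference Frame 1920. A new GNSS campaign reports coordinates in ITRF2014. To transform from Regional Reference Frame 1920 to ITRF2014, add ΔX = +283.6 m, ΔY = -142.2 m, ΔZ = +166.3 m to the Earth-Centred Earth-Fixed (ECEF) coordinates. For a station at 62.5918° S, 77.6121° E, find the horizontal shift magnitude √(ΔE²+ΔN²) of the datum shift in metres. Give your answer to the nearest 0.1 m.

307.6 m

At φ = -62.5918°, λ = 77.6121°: sin φ = -0.887750, cos φ = 0.460327, sin λ = 0.976718, cos λ = 0.214529.
ΔE = −sin λ·ΔX + cos λ·ΔY = −(0.976718)·(283.6) + (0.214529)·(-142.2) = -307.50 m.
ΔN = −sin φ cos λ·ΔX − sin φ sin λ·ΔY + cos φ·ΔZ = −(-0.887750)(0.214529)(283.6) − (-0.887750)(0.976718)(-142.2) + (0.460327)(166.3) = 7.26 m.
Horizontal magnitude = √(ΔE² + ΔN²) = √((-307.50)² + 7.26²) = 307.59 m.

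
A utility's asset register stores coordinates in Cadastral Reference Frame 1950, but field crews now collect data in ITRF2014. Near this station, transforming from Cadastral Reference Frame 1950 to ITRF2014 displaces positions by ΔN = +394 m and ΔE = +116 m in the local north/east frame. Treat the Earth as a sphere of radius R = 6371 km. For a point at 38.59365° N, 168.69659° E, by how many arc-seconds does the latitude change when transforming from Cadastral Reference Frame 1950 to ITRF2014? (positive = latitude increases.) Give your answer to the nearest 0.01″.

Δφ = 12.76″

On a sphere of radius R, 1 rad of latitude = R, so Δφ = ΔN / R = 394.0 / 6371000 = 6.1843e-05 rad = 12.756″.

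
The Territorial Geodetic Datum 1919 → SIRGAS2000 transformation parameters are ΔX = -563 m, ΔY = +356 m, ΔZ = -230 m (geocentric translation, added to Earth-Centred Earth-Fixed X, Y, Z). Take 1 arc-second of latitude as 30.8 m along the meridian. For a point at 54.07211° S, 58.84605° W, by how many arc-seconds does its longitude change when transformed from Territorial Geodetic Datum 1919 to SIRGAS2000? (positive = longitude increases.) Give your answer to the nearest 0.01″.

sin φ = -0.809756, cos φ = 0.586767, sin λ = -0.855780, cos λ = 0.517339.
East component: ΔE = −sin λ·ΔX + cos λ·ΔY = −(-0.855780)(-563) + (0.517339)(356) = -297.63 m.
1° of latitude spans 3600 × 30.80 = 110880 m; at latitude φ, 1° of longitude spans that × cos φ = 65060.7 m, so Δλ = -297.63 / 65060.7 × 3600 = -16.469″.

Δλ = -16.47″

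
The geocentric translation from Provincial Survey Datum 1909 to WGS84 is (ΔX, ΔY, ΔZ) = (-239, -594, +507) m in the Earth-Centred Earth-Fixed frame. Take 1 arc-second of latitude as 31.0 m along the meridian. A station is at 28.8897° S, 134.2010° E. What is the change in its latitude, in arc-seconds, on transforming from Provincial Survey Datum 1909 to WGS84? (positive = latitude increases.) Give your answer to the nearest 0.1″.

sin φ = -0.483125, cos φ = 0.875551, sin λ = 0.716898, cos λ = -0.697178.
North component: ΔN = −sin φ cos λ·ΔX − sin φ sin λ·ΔY + cos φ·ΔZ = −(-0.483125)(-0.697178)(-239) − (-0.483125)(0.716898)(-594) + (0.875551)(507) = 318.67 m.
1° of latitude spans 3600 × 31.00 = 111600 m, so Δφ = 318.67 / 111600 × 3600 = 10.280″.

Δφ = 10.3″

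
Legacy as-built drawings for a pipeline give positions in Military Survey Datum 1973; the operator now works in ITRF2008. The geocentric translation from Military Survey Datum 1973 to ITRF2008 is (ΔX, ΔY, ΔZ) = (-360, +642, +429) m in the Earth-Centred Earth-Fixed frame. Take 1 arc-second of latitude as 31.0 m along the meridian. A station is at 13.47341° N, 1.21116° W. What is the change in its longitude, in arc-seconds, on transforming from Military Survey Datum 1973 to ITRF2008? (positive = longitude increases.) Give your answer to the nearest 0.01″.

Δλ = 21.04″

sin φ = 0.232994, cos φ = 0.972478, sin λ = -0.021137, cos λ = 0.999777.
East component: ΔE = −sin λ·ΔX + cos λ·ΔY = −(-0.021137)(-360) + (0.999777)(642) = 634.25 m.
1° of latitude spans 3600 × 31.00 = 111600 m; at latitude φ, 1° of longitude spans that × cos φ = 108528.6 m, so Δλ = 634.25 / 108528.6 × 3600 = 21.039″.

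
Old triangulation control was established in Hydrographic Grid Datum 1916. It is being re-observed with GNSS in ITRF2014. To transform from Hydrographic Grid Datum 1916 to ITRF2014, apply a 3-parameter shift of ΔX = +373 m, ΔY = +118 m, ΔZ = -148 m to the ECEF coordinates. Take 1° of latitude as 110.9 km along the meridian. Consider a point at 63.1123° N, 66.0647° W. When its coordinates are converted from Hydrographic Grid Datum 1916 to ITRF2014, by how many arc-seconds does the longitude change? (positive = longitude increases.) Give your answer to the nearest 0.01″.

Δλ = 27.91″

sin φ = 0.891895, cos φ = 0.452243, sin λ = -0.914004, cos λ = 0.405705.
East component: ΔE = −sin λ·ΔX + cos λ·ΔY = −(-0.914004)(373) + (0.405705)(118) = 388.80 m.
1° of latitude spans 110900 m; at latitude φ, 1° of longitude spans that × cos φ = 50153.8 m, so Δλ = 388.80 / 50153.8 × 3600 = 27.908″.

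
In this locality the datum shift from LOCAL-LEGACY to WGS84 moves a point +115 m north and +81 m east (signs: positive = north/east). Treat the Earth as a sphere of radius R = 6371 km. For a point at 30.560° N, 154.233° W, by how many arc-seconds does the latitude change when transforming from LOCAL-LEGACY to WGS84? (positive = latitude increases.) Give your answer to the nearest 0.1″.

On a sphere of radius R, 1 rad of latitude = R, so Δφ = ΔN / R = 115.0 / 6371000 = 1.8051e-05 rad = 3.723″.

Δφ = 3.7″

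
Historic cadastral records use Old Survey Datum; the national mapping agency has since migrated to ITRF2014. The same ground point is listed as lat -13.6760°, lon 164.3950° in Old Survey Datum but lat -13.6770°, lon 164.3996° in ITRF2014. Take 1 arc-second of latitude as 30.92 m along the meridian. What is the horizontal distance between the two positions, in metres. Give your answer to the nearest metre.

510 m

Δφ = -13.6770° − -13.6760° = -0.0010°; Δλ = 164.3996° − 164.3950° = +0.0046°.
1° of latitude = 3600 × 30.92 = 111312 m.
ΔN = Δφ × 111312 = -111.3 m; ΔE = Δλ × 111312 × cos(-13.6760°) = +0.0046 × 111312 × 0.971648 = 497.5 m.
Distance = √(ΔE² + ΔN²) = √(497.5² + (-111.3)²) = 509.8 m.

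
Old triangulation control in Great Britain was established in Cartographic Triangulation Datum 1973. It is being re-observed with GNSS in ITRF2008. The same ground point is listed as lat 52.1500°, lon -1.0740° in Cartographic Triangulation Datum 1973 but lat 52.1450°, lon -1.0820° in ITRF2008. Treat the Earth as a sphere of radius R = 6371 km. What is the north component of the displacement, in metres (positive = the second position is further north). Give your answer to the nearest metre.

Δφ = 52.1450° − 52.1500° = -0.0050°; Δλ = -1.0820° − -1.0740° = -0.0080°.
1° along a meridian = πR/180 = 111195 m.
ΔN = Δφ × 111195 = -556.0 m; ΔE = Δλ × 111195 × cos(52.1500°) = -0.0080 × 111195 × 0.613596 = -545.8 m.

ΔN = -556 m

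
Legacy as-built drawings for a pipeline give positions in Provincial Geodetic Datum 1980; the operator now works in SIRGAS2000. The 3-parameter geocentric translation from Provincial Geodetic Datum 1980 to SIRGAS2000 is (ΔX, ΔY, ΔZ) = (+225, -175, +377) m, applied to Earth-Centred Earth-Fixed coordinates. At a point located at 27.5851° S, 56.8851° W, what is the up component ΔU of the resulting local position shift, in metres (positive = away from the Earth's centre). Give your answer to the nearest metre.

At φ = -27.5851°, λ = -56.8851°: sin φ = -0.463066, cos φ = 0.886324, sin λ = -0.837577, cos λ = 0.546320.
ΔU = cos φ cos λ·ΔX + cos φ sin λ·ΔY + sin φ·ΔZ = (0.886324)(0.546320)(225) + (0.886324)(-0.837577)(-175) + (-0.463066)(377) = 64.29 m.

ΔU = 64 m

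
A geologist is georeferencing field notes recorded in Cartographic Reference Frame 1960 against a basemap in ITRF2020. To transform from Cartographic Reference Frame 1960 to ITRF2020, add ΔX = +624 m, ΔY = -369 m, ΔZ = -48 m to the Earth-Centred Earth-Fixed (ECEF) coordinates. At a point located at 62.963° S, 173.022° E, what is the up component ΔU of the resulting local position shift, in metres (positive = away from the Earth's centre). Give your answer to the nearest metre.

ΔU = -259 m

The local up (radial) axis is (cos φ cos λ, cos φ sin λ, sin φ), giving ΔU = -281.548 − 20.378 + 42.754 = -259.17 m.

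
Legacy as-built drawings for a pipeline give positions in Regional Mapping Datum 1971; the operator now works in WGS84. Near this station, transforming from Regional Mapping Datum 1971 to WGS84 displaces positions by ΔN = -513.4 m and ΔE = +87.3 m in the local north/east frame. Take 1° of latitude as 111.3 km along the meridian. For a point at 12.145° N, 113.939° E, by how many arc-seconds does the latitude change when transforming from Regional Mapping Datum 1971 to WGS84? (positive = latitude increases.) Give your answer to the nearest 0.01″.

1° of latitude = 111.3 km, so Δφ = -513.4 / 111300 = -0.0046128° = -16.606″.

Δφ = -16.61″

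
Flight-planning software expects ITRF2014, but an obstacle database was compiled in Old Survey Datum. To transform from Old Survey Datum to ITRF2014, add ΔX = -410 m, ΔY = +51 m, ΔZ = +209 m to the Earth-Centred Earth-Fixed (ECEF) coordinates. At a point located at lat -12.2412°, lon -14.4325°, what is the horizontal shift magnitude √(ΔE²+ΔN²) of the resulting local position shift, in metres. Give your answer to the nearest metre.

129 m

At φ = -12.2412°, λ = -14.4325°: sin φ = -0.212028, cos φ = 0.977264, sin λ = -0.249239, cos λ = 0.968442.
ΔE = −sin λ·ΔX + cos λ·ΔY = −(-0.249239)·(-410) + (0.968442)·(51) = -52.80 m.
ΔN = −sin φ cos λ·ΔX − sin φ sin λ·ΔY + cos φ·ΔZ = −(-0.212028)(0.968442)(-410) − (-0.212028)(-0.249239)(51) + (0.977264)(209) = 117.37 m.
Horizontal magnitude = √(ΔE² + ΔN²) = √((-52.80)² + 117.37²) = 128.69 m.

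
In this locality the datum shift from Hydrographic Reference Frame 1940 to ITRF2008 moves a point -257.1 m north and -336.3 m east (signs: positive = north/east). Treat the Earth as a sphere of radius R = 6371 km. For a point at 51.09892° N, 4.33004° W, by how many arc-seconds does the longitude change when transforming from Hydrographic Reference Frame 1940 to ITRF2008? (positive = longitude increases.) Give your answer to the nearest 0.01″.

Δλ = -17.34″

At latitude 51.09892°, cos φ = 0.627978.
One radian of longitude at latitude φ spans R cos φ, so Δλ = ΔE / (R cos φ) = -336.3 / (6371000 × 0.627978) = -8.4057e-05 rad = -17.338″.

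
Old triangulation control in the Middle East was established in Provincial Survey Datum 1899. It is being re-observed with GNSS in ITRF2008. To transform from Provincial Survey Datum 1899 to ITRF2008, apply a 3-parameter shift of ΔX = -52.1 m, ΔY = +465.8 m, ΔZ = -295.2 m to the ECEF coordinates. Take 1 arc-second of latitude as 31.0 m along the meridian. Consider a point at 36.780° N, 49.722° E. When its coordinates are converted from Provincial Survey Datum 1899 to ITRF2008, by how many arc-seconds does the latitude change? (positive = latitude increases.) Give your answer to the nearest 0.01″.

Δφ = -13.84″

sin φ = 0.598744, cos φ = 0.800940, sin λ = 0.762917, cos λ = 0.646497.
North component: ΔN = −sin φ cos λ·ΔX − sin φ sin λ·ΔY + cos φ·ΔZ = −(0.598744)(0.646497)(-52.1) − (0.598744)(0.762917)(465.8) + (0.800940)(-295.2) = -429.04 m.
1° of latitude spans 3600 × 31.00 = 111600 m, so Δφ = -429.04 / 111600 × 3600 = -13.840″.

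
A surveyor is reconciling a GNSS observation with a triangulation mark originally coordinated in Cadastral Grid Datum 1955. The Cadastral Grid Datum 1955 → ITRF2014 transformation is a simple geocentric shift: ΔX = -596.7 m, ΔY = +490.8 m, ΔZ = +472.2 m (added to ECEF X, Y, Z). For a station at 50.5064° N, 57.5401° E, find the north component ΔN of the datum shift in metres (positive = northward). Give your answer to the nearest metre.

ΔN = 228 m

At φ = 50.5064°, λ = 57.5401°: sin φ = 0.771696, cos φ = 0.635992, sin λ = 0.843767, cos λ = 0.536709.
ΔN = −sin φ cos λ·ΔX − sin φ sin λ·ΔY + cos φ·ΔZ = −(0.771696)(0.536709)(-596.7) − (0.771696)(0.843767)(490.8) + (0.635992)(472.2) = 227.88 m.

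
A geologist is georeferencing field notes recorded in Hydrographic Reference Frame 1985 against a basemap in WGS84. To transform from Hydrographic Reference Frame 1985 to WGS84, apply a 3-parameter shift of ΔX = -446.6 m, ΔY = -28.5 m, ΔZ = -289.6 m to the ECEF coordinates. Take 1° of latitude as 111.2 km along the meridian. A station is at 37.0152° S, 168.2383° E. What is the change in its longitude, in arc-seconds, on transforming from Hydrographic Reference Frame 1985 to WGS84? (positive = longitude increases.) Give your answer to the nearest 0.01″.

Δλ = 4.82″

sin φ = -0.602027, cos φ = 0.798476, sin λ = 0.203842, cos λ = -0.979004.
East component: ΔE = −sin λ·ΔX + cos λ·ΔY = −(0.203842)(-446.6) + (-0.979004)(-28.5) = 118.94 m.
1° of latitude spans 111200 m; at latitude φ, 1° of longitude spans that × cos φ = 88790.5 m, so Δλ = 118.94 / 88790.5 × 3600 = 4.822″.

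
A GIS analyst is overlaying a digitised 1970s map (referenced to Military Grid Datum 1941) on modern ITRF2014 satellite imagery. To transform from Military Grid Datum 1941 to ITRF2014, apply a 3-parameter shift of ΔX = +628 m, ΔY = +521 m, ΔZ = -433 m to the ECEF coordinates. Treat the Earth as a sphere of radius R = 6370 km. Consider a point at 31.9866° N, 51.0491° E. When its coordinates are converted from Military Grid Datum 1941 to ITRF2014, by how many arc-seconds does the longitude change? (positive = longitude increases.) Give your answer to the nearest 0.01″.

Δλ = -6.14″

sin φ = 0.529721, cos φ = 0.848172, sin λ = 0.777685, cos λ = 0.628654.
East component: ΔE = −sin λ·ΔX + cos λ·ΔY = −(0.777685)(628) + (0.628654)(521) = -160.86 m.
1° of latitude spans πR/180 = 111177 m; at latitude φ, 1° of longitude spans that × cos φ = 94297.6 m, so Δλ = -160.86 / 94297.6 × 3600 = -6.141″.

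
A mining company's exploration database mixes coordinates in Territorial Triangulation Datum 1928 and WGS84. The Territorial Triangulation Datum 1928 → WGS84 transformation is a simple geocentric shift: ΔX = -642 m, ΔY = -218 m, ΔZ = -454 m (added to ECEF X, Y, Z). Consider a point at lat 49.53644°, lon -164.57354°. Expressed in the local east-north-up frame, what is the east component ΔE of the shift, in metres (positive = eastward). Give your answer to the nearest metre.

ΔE = 39 m

At φ = 49.53644°, λ = -164.57354°: sin φ = 0.760819, cos φ = 0.648964, sin λ = -0.266001, cos λ = -0.963973.
ΔE = −sin λ·ΔX + cos λ·ΔY = −(-0.266001)·(-642) + (-0.963973)·(-218) = 39.37 m.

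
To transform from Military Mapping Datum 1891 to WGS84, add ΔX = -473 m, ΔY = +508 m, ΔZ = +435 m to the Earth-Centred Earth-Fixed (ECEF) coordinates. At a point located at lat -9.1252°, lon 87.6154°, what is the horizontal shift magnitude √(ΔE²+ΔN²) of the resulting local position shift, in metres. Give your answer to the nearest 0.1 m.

At φ = -9.1252°, λ = 87.6154°: sin φ = -0.158592, cos φ = 0.987344, sin λ = 0.999134, cos λ = 0.041607.
ΔE = −sin λ·ΔX + cos λ·ΔY = −(0.999134)·(-473) + (0.041607)·(508) = 493.73 m.
ΔN = −sin φ cos λ·ΔX − sin φ sin λ·ΔY + cos φ·ΔZ = −(-0.158592)(0.041607)(-473) − (-0.158592)(0.999134)(508) + (0.987344)(435) = 506.87 m.
Horizontal magnitude = √(ΔE² + ΔN²) = √(493.73² + 506.87²) = 707.59 m.

707.6 m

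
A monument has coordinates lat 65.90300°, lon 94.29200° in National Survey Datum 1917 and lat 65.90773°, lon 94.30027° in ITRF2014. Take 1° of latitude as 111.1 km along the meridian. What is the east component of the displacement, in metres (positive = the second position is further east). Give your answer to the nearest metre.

ΔE = 375 m

Δφ = 65.90773° − 65.90300° = +0.00473°; Δλ = 94.30027° − 94.29200° = +0.00827°.
ΔN = Δφ × 111100 = 525.5 m; ΔE = Δλ × 111100 × cos(65.90300°) = +0.00827 × 111100 × 0.408283 = 375.1 m.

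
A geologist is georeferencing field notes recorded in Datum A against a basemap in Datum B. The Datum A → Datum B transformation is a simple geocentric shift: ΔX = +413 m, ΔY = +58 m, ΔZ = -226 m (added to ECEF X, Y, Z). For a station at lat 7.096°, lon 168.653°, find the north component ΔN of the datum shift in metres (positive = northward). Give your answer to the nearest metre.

The local north axis is (−sin φ cos λ, −sin φ sin λ, cos φ), giving ΔN = 50.022 − 1.410 − 224.269 = -175.66 m.

ΔN = -176 m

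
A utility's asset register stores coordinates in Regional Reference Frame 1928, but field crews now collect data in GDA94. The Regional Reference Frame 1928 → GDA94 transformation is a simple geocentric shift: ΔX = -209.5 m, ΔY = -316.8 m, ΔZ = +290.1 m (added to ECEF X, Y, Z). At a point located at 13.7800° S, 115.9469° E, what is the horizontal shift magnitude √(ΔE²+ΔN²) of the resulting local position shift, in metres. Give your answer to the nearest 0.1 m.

The local east axis at (φ, λ) is (−sin λ, cos λ, 0), so ΔE = −sin(115.9469°)·(-209.5) + cos(115.9469°)·(-316.8) = 326.99 m.
The local north axis is (−sin φ cos λ, −sin φ sin λ, cos φ), giving ΔN = 21.834 − 67.854 + 281.750 = 235.73 m.
Horizontal magnitude = √(ΔE² + ΔN²) = √(326.99² + 235.73²) = 403.11 m.

403.1 m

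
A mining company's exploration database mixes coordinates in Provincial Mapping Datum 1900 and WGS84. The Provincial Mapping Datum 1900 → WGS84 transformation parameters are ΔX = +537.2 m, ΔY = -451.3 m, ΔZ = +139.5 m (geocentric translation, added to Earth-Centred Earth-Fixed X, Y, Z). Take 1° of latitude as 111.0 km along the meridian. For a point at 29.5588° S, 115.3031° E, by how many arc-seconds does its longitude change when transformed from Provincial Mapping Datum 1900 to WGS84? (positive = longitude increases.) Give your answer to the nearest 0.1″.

Δλ = -10.9″

sin φ = -0.493317, cos φ = 0.869850, sin λ = 0.904059, cos λ = -0.427407.
East component: ΔE = −sin λ·ΔX + cos λ·ΔY = −(0.904059)(537.2) + (-0.427407)(-451.3) = -292.77 m.
1° of latitude spans 111000 m; at latitude φ, 1° of longitude spans that × cos φ = 96553.3 m, so Δλ = -292.77 / 96553.3 × 3600 = -10.916″.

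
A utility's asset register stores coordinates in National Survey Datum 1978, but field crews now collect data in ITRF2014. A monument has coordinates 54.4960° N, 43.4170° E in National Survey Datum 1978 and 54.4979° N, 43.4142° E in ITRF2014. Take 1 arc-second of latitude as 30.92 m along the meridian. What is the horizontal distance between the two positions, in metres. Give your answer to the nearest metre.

Δφ = 54.4979° − 54.4960° = +0.0019°; Δλ = 43.4142° − 43.4170° = -0.0028°.
1° of latitude = 3600 × 30.92 = 111312 m.
ΔN = Δφ × 111312 = 211.5 m; ΔE = Δλ × 111312 × cos(54.4960°) = -0.0028 × 111312 × 0.580760 = -181.0 m.
Distance = √(ΔE² + ΔN²) = √((-181.0)² + 211.5²) = 278.4 m.

278 m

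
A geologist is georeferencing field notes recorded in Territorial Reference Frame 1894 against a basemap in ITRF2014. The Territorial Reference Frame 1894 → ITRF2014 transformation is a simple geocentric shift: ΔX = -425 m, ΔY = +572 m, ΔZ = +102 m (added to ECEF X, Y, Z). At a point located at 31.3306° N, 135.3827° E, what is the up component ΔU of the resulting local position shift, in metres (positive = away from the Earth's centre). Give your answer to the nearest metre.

ΔU = 655 m

At φ = 31.3306°, λ = 135.3827°: sin φ = 0.519975, cos φ = 0.854181, sin λ = 0.702368, cos λ = -0.711814.
ΔU = cos φ cos λ·ΔX + cos φ sin λ·ΔY + sin φ·ΔZ = (0.854181)(-0.711814)(-425) + (0.854181)(0.702368)(572) + (0.519975)(102) = 654.62 m.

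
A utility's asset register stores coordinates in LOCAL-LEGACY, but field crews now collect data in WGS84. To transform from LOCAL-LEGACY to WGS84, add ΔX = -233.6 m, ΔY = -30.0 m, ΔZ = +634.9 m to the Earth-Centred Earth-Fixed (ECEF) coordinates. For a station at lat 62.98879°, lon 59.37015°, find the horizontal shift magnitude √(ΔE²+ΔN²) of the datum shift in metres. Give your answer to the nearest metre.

457 m

At φ = 62.98879°, λ = 59.37015°: sin φ = 0.890918, cos φ = 0.454165, sin λ = 0.860477, cos λ = 0.509490.
ΔE = −sin λ·ΔX + cos λ·ΔY = −(0.860477)·(-233.6) + (0.509490)·(-30.0) = 185.72 m.
ΔN = −sin φ cos λ·ΔX − sin φ sin λ·ΔY + cos φ·ΔZ = −(0.890918)(0.509490)(-233.6) − (0.890918)(0.860477)(-30.0) + (0.454165)(634.9) = 417.38 m.
Horizontal magnitude = √(ΔE² + ΔN²) = √(185.72² + 417.38²) = 456.84 m.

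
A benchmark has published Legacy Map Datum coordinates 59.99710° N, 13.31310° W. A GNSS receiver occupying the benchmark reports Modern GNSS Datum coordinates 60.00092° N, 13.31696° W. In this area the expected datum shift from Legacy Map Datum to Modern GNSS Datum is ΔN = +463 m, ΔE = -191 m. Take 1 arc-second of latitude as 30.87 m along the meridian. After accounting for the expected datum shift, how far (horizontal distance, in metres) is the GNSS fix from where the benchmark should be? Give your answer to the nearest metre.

Observed coordinate differences: Δφ = +0.00382°, Δλ = -0.00386°.
Converting to metres (1° lat = 111132 m, cos φ = 0.500044): observed ΔN = 424.5 m, observed ΔE = -214.5 m.
Subtracting the expected shift leaves a residual of 424.5 − (463) = -38.5 m north and -214.5 − (-191) = -23.5 m east.
Residual distance = √((-38.5)² + (-23.5)²) = 45.1 m.

45 m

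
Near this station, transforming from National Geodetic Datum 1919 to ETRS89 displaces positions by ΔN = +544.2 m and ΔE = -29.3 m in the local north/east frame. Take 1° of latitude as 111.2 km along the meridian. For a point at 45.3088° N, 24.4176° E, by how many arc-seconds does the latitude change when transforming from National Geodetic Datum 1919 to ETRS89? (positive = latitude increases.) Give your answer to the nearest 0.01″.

Δφ = 17.62″

1° of latitude = 111.2 km, so Δφ = 544.2 / 111200 = 0.0048939° = 17.618″.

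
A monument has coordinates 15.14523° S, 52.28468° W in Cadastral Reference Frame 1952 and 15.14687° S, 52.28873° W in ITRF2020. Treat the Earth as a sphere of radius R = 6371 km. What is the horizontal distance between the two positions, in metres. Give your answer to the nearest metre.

471 m

Δφ = -15.14687° − -15.14523° = -0.00164°; Δλ = -52.28873° − -52.28468° = -0.00405°.
1° along a meridian = πR/180 = 111195 m.
ΔN = Δφ × 111195 = -182.4 m; ΔE = Δλ × 111195 × cos(-15.14523°) = -0.00405 × 111195 × 0.965267 = -434.7 m.
Distance = √(ΔE² + ΔN²) = √((-434.7)² + (-182.4)²) = 471.4 m.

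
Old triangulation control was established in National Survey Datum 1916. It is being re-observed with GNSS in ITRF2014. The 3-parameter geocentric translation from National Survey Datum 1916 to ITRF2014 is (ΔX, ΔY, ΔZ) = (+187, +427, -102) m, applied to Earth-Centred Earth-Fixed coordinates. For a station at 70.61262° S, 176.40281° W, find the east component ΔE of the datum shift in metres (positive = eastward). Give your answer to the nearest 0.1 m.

ΔE = -414.4 m

At φ = -70.61262°, λ = -176.40281°: sin φ = -0.943296, cos φ = 0.331953, sin λ = -0.062742, cos λ = -0.998030.
ΔE = −sin λ·ΔX + cos λ·ΔY = −(-0.062742)·(187) + (-0.998030)·(427) = -414.43 m.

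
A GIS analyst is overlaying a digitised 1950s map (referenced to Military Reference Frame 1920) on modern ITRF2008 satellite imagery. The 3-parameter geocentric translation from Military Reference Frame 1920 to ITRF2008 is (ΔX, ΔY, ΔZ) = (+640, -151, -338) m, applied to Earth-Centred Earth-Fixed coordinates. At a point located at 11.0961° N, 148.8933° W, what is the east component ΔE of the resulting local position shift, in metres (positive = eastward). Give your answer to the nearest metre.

At φ = 11.0961°, λ = -148.8933°: sin φ = 0.192455, cos φ = 0.981306, sin λ = -0.516633, cos λ = -0.856207.
ΔE = −sin λ·ΔX + cos λ·ΔY = −(-0.516633)·(640) + (-0.856207)·(-151) = 459.93 m.

ΔE = 460 m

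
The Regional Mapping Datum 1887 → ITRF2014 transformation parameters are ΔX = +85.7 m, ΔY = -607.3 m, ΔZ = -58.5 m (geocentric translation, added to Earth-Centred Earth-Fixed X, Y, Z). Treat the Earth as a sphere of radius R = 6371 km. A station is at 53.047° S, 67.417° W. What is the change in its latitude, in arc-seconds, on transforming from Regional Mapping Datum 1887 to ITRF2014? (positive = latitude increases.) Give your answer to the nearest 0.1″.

sin φ = -0.799129, cos φ = 0.601160, sin λ = -0.923324, cos λ = 0.384021.
North component: ΔN = −sin φ cos λ·ΔX − sin φ sin λ·ΔY + cos φ·ΔZ = −(-0.799129)(0.384021)(85.7) − (-0.799129)(-0.923324)(-607.3) + (0.601160)(-58.5) = 439.23 m.
1° of latitude spans πR/180 = 111195 m, so Δφ = 439.23 / 111195 × 3600 = 14.220″.

Δφ = 14.2″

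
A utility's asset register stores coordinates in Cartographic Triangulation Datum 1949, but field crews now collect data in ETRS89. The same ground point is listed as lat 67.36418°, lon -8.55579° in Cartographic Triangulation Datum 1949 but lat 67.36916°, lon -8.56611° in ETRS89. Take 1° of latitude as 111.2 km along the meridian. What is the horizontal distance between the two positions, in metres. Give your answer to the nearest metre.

708 m

Δφ = 67.36916° − 67.36418° = +0.00498°; Δλ = -8.56611° − -8.55579° = -0.01032°.
ΔN = Δφ × 111200 = 553.8 m; ΔE = Δλ × 111200 × cos(67.36418°) = -0.01032 × 111200 × 0.384872 = -441.7 m.
Distance = √(ΔE² + ΔN²) = √((-441.7)² + 553.8²) = 708.3 m.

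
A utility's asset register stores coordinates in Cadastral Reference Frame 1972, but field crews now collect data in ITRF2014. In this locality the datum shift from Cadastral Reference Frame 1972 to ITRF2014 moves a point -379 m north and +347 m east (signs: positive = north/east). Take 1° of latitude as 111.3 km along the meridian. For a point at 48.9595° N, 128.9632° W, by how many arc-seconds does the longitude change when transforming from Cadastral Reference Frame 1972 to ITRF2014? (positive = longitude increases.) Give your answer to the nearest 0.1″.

At latitude 48.9595°, cos φ = 0.656592.
1° of longitude at this latitude = 111.3 × cos φ = 73.08 km, so Δλ = 347.0 / 73078.7 = 0.0047483° = 17.094″.

Δλ = 17.1″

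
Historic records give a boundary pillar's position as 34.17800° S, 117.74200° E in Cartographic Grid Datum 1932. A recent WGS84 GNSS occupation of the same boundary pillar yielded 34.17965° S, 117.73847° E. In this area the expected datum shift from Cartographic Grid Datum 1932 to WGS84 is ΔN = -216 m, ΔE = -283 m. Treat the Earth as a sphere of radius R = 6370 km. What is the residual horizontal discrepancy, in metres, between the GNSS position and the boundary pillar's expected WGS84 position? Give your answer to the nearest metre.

53 m

Observed coordinate differences: Δφ = -0.00165°, Δλ = -0.00353°.
Converting to metres (1° lat = 111177 m, cos φ = 0.827296): observed ΔN = -183.4 m, observed ΔE = -324.7 m.
Subtracting the expected shift leaves a residual of -183.4 − (-216) = 32.6 m north and -324.7 − (-283) = -41.7 m east.
Residual distance = √(32.6² + (-41.7)²) = 52.9 m.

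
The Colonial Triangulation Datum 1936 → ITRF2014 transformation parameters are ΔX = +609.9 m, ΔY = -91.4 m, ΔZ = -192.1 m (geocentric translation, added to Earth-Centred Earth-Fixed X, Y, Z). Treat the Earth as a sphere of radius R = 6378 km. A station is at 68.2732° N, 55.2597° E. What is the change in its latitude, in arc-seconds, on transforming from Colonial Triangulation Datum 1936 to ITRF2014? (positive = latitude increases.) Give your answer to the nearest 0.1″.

sin φ = 0.928960, cos φ = 0.370181, sin λ = 0.821743, cos λ = 0.569858.
North component: ΔN = −sin φ cos λ·ΔX − sin φ sin λ·ΔY + cos φ·ΔZ = −(0.928960)(0.569858)(609.9) − (0.928960)(0.821743)(-91.4) + (0.370181)(-192.1) = -324.21 m.
1° of latitude spans πR/180 = 111317 m, so Δφ = -324.21 / 111317 × 3600 = -10.485″.

Δφ = -10.5″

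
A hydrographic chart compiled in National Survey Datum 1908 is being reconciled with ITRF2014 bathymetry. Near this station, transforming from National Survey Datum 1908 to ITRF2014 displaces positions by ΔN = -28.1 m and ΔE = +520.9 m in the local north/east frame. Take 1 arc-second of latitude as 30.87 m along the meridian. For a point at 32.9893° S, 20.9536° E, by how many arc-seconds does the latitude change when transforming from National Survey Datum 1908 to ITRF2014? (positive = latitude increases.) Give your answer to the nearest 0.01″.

1″ of latitude = 30.87 m, so Δφ = -28.1 / 30.87 = -0.910″.

Δφ = -0.91″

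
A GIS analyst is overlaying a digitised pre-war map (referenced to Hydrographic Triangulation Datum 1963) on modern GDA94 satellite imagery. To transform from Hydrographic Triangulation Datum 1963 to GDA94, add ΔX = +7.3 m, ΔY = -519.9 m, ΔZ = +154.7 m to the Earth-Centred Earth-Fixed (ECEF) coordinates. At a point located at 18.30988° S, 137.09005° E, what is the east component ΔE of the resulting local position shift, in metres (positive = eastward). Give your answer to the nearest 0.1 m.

At φ = -18.30988°, λ = 137.09005°: sin φ = -0.314156, cos φ = 0.949371, sin λ = 0.680848, cos λ = -0.732425.
ΔE = −sin λ·ΔX + cos λ·ΔY = −(0.680848)·(7.3) + (-0.732425)·(-519.9) = 375.82 m.

ΔE = 375.8 m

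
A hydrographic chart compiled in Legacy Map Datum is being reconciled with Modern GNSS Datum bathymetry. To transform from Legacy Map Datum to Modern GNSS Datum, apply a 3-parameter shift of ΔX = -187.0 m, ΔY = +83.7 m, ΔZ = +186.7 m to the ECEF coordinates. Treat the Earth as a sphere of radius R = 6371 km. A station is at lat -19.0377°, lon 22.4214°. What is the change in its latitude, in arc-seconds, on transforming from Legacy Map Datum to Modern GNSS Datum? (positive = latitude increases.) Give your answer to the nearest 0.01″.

Δφ = 4.23″

sin φ = -0.326190, cos φ = 0.945304, sin λ = 0.381416, cos λ = 0.924404.
North component: ΔN = −sin φ cos λ·ΔX − sin φ sin λ·ΔY + cos φ·ΔZ = −(-0.326190)(0.924404)(-187.0) − (-0.326190)(0.381416)(83.7) + (0.945304)(186.7) = 130.52 m.
1° of latitude spans πR/180 = 111195 m, so Δφ = 130.52 / 111195 × 3600 = 4.226″.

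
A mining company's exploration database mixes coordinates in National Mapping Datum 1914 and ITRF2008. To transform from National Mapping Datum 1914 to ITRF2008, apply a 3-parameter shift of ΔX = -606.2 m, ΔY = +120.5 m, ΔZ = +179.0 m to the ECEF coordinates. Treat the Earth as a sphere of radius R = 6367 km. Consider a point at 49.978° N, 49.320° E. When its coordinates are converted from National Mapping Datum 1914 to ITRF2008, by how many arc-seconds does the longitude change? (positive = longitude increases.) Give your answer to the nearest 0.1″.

Δλ = 27.1″

sin φ = 0.765798, cos φ = 0.643082, sin λ = 0.758362, cos λ = 0.651834.
East component: ΔE = −sin λ·ΔX + cos λ·ΔY = −(0.758362)(-606.2) + (0.651834)(120.5) = 538.26 m.
1° of latitude spans πR/180 = 111125 m; at latitude φ, 1° of longitude spans that × cos φ = 71462.5 m, so Δλ = 538.26 / 71462.5 × 3600 = 27.116″.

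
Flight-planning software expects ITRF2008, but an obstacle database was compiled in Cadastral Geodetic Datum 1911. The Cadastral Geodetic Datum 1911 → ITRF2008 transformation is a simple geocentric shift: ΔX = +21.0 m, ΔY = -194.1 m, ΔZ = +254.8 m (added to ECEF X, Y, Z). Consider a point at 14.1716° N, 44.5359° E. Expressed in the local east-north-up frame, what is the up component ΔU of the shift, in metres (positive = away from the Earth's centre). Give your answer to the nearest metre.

At φ = 14.1716°, λ = 44.5359°: sin φ = 0.244827, cos φ = 0.969567, sin λ = 0.701356, cos λ = 0.712811.
ΔU = cos φ cos λ·ΔX + cos φ sin λ·ΔY + sin φ·ΔZ = (0.969567)(0.712811)(21.0) + (0.969567)(0.701356)(-194.1) + (0.244827)(254.8) = -55.09 m.

ΔU = -55 m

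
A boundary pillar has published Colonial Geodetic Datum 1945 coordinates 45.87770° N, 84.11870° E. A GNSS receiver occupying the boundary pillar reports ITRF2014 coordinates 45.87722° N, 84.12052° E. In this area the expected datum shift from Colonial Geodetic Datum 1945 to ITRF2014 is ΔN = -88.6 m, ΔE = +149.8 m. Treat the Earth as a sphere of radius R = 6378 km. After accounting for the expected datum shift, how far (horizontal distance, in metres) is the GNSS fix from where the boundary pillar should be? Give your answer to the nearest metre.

36 m

Observed coordinate differences: Δφ = -0.00048°, Δλ = +0.00182°.
Converting to metres (1° lat = 111317 m, cos φ = 0.696192): observed ΔN = -53.4 m, observed ΔE = 141.0 m.
Subtracting the expected shift leaves a residual of -53.4 − (-88.6) = 35.2 m north and 141.0 − (149.8) = -8.8 m east.
Residual distance = √(35.2² + (-8.8)²) = 36.2 m.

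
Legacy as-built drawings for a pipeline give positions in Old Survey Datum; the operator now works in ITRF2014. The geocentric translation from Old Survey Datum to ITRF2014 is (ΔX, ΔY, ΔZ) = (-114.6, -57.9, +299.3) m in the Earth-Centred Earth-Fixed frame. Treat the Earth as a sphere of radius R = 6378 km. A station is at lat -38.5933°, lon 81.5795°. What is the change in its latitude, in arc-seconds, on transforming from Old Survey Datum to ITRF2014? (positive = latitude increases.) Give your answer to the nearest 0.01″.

sin φ = -0.623788, cos φ = 0.781593, sin λ = 0.989220, cos λ = 0.146437.
North component: ΔN = −sin φ cos λ·ΔX − sin φ sin λ·ΔY + cos φ·ΔZ = −(-0.623788)(0.146437)(-114.6) − (-0.623788)(0.989220)(-57.9) + (0.781593)(299.3) = 187.73 m.
1° of latitude spans πR/180 = 111317 m, so Δφ = 187.73 / 111317 × 3600 = 6.071″.

Δφ = 6.07″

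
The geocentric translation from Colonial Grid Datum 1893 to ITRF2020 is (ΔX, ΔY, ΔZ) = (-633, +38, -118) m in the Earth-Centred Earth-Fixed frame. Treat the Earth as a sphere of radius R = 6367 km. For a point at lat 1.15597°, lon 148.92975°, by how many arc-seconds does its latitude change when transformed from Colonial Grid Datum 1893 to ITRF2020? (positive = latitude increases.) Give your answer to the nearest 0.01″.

sin φ = 0.020174, cos φ = 0.999796, sin λ = 0.516089, cos λ = -0.856535.
North component: ΔN = −sin φ cos λ·ΔX − sin φ sin λ·ΔY + cos φ·ΔZ = −(0.020174)(-0.856535)(-633) − (0.020174)(0.516089)(38) + (0.999796)(-118) = -129.31 m.
1° of latitude spans πR/180 = 111125 m, so Δφ = -129.31 / 111125 × 3600 = -4.189″.

Δφ = -4.19″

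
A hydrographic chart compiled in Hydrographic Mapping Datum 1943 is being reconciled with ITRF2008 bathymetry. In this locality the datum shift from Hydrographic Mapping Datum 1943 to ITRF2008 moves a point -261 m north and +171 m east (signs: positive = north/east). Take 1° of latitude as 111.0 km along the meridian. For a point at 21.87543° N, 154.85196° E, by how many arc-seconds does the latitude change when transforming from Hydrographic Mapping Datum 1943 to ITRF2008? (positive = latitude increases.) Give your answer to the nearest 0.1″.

1° of latitude = 111.0 km, so Δφ = -261.0 / 111000 = -0.0023514° = -8.465″.

Δφ = -8.5″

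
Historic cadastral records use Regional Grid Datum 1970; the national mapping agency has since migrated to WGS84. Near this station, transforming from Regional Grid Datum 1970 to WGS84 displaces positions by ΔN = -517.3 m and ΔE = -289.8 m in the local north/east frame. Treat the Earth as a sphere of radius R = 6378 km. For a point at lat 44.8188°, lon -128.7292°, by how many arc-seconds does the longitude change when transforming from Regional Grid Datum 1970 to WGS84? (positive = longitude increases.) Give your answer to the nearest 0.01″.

Δλ = -13.21″

At latitude 44.8188°, cos φ = 0.709339.
One radian of longitude at latitude φ spans R cos φ, so Δλ = ΔE / (R cos φ) = -289.8 / (6378000 × 0.709339) = -6.4056e-05 rad = -13.212″.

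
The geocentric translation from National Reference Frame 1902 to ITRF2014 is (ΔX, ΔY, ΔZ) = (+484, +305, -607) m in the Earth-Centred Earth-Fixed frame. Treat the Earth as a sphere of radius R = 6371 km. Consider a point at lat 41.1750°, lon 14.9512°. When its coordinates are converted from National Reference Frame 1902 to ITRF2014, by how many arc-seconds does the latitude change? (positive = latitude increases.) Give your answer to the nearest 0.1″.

sin φ = 0.658361, cos φ = 0.752702, sin λ = 0.257996, cos λ = 0.966146.
North component: ΔN = −sin φ cos λ·ΔX − sin φ sin λ·ΔY + cos φ·ΔZ = −(0.658361)(0.966146)(484) − (0.658361)(0.257996)(305) + (0.752702)(-607) = -816.56 m.
1° of latitude spans πR/180 = 111195 m, so Δφ = -816.56 / 111195 × 3600 = -26.436″.

Δφ = -26.4″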